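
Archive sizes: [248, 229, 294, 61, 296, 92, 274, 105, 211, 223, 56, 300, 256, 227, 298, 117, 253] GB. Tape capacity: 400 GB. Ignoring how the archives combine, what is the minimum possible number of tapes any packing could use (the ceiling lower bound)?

9 tapes

Total size = 248 + 229 + 294 + 61 + 296 + 92 + 274 + 105 + 211 + 223 + 56 + 300 + 256 + 227 + 298 + 117 + 253 = 3540 GB.
⌈3540 / 400⌉ = 9.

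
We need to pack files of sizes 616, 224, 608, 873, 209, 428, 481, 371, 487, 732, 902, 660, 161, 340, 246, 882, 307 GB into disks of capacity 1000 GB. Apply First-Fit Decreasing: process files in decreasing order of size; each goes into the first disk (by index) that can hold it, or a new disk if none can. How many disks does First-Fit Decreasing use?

Sorted descending: 902, 882, 873, 732, 660, 616, 608, 487, 481, 428, 371, 340, 307, 246, 224, 209, 161.
Put 902 GB in disk 1; 98 GB remain.
Put 882 GB in disk 2; 118 GB remain.
Put 873 GB in disk 3; 127 GB remain.
Put 732 GB in disk 4; 268 GB remain.
Put 660 GB in disk 5; 340 GB remain.
Put 616 GB in disk 6; 384 GB remain.
Put 608 GB in disk 7; 392 GB remain.
Put 487 GB in disk 8; 513 GB remain.
Put 481 GB in disk 8; 32 GB remain.
Put 428 GB in disk 9; 572 GB remain.
Put 371 GB in disk 6; 13 GB remain.
Put 340 GB in disk 5; 0 GB remain.
Put 307 GB in disk 7; 85 GB remain.
Put 246 GB in disk 4; 22 GB remain.
Put 224 GB in disk 9; 348 GB remain.
Put 209 GB in disk 9; 139 GB remain.
Put 161 GB in disk 10; 839 GB remain.

10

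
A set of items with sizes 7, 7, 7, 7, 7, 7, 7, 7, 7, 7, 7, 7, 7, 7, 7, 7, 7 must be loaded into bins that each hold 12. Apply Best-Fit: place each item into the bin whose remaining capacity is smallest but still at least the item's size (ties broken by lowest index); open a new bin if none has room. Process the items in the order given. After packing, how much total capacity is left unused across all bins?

Put 7 in bin 1; 5 remain.
Put 7 in bin 2; 5 remain.
Put 7 in bin 3; 5 remain.
Put 7 in bin 4; 5 remain.
Put 7 in bin 5; 5 remain.
Put 7 in bin 6; 5 remain.
Put 7 in bin 7; 5 remain.
Put 7 in bin 8; 5 remain.
Put 7 in bin 9; 5 remain.
Put 7 in bin 10; 5 remain.
Put 7 in bin 11; 5 remain.
Put 7 in bin 12; 5 remain.
Put 7 in bin 13; 5 remain.
Put 7 in bin 14; 5 remain.
Put 7 in bin 15; 5 remain.
Put 7 in bin 16; 5 remain.
Put 7 in bin 17; 5 remain.
17 bins × 12 = 204; used 119; unused 85.

85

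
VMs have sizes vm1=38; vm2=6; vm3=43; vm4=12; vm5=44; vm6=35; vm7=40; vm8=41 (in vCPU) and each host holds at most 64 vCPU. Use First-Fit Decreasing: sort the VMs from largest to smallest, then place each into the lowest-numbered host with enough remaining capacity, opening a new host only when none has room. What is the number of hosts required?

6 hosts

Sorted descending: 44, 43, 41, 40, 38, 35, 12, 6.
host 1: place 44 vCPU, 20 vCPU left
host 2: place 43 vCPU, 21 vCPU left
host 3: place 41 vCPU, 23 vCPU left
host 4: place 40 vCPU, 24 vCPU left
host 5: place 38 vCPU, 26 vCPU left
host 6: place 35 vCPU, 29 vCPU left
host 1: place 12 vCPU, 8 vCPU left
host 1: place 6 vCPU, 2 vCPU left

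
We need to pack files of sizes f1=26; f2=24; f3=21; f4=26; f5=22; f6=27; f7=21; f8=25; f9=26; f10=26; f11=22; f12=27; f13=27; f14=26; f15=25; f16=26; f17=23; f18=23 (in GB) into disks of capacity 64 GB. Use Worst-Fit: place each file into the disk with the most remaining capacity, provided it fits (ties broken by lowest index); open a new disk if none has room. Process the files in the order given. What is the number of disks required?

9 disks

disk 1: place f1 (26 GB), 38 GB left
disk 1: place f2 (24 GB), 14 GB left
disk 2: place f3 (21 GB), 43 GB left
disk 2: place f4 (26 GB), 17 GB left
disk 3: place f5 (22 GB), 42 GB left
disk 3: place f6 (27 GB), 15 GB left
disk 4: place f7 (21 GB), 43 GB left
disk 4: place f8 (25 GB), 18 GB left
disk 5: place f9 (26 GB), 38 GB left
disk 5: place f10 (26 GB), 12 GB left
disk 6: place f11 (22 GB), 42 GB left
disk 6: place f12 (27 GB), 15 GB left
disk 7: place f13 (27 GB), 37 GB left
disk 7: place f14 (26 GB), 11 GB left
disk 8: place f15 (25 GB), 39 GB left
disk 8: place f16 (26 GB), 13 GB left
disk 9: place f17 (23 GB), 41 GB left
disk 9: place f18 (23 GB), 18 GB left
Final disks: [26,24] [21,26] [22,27] [21,25] [26,26] [22,27] [27,26] [25,26] [23,23].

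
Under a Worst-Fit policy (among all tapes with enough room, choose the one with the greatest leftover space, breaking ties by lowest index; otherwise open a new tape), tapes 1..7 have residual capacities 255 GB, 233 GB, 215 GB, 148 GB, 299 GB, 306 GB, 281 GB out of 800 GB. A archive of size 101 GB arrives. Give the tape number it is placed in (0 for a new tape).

Tapes with room: tape 1 (255 GB), tape 2 (233 GB), tape 3 (215 GB), tape 4 (148 GB), tape 5 (299 GB), tape 6 (306 GB), tape 7 (281 GB).
Most room is tape 6 with 306 GB free.

6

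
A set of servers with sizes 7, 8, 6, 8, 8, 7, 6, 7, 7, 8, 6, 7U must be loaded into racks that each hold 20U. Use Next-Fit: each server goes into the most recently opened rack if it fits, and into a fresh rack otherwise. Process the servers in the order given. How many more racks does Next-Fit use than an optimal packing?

1

Next-Fit: [7,8] [6,8] [8,7] [6,7,7] [8,6] [7] → 6 racks.
Total size 85U; any packing needs at least ⌈85/20⌉ = 5 racks.
An optimal packing achieves that bound: [8,8] [8,8] [7,7,6] [7,7,6] [7,6] → 5 racks.
Excess: 6 − 5 = 1.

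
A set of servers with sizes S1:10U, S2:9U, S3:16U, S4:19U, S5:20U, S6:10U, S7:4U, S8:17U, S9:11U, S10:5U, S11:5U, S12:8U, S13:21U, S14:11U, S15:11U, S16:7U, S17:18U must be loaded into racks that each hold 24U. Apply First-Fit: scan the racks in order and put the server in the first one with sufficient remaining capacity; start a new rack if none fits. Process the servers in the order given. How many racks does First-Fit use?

rack 1: place S1 (10U), 14U left
rack 1: place S2 (9U), 5U left
rack 2: place S3 (16U), 8U left
rack 3: place S4 (19U), 5U left
rack 4: place S5 (20U), 4U left
rack 5: place S6 (10U), 14U left
rack 1: place S7 (4U), 1U left
rack 6: place S8 (17U), 7U left
rack 5: place S9 (11U), 3U left
rack 2: place S10 (5U), 3U left
rack 3: place S11 (5U), 0U left
rack 7: place S12 (8U), 16U left
rack 8: place S13 (21U), 3U left
rack 7: place S14 (11U), 5U left
rack 9: place S15 (11U), 13U left
rack 6: place S16 (7U), 0U left
rack 10: place S17 (18U), 6U left

10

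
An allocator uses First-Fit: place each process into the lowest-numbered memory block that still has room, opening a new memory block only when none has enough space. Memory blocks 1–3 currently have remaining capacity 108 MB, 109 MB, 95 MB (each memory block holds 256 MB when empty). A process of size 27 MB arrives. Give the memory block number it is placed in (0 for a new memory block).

Memory blocks with room: memory block 1 (108 MB), memory block 2 (109 MB), memory block 3 (95 MB).
The first with room is memory block 1.

1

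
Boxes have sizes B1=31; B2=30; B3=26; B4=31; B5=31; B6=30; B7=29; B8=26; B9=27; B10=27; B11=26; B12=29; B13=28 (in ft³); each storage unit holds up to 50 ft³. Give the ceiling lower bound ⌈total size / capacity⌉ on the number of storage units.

Total size = 31 + 30 + 26 + 31 + 31 + 30 + 29 + 26 + 27 + 27 + 26 + 29 + 28 = 371 ft³.
⌈371 / 50⌉ = 8.

8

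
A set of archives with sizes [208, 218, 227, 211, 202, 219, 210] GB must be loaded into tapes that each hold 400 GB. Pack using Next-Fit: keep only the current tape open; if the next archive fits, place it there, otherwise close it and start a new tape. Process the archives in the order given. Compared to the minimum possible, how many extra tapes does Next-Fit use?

0

Next-Fit: [208] [218] [227] [211] [202] [219] [210] → 7 tapes.
7 archives exceed 200 GB (half the capacity), and no two of those can share a tape, so at least 7 tapes are needed.
So 7 is already optimal.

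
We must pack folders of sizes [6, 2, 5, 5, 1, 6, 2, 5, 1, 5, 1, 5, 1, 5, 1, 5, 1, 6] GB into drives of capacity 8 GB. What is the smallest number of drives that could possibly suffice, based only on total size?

8

Total size = 6 + 2 + 5 + 5 + 1 + 6 + 2 + 5 + 1 + 5 + 1 + 5 + 1 + 5 + 1 + 5 + 1 + 6 = 63 GB.
⌈63 / 8⌉ = 8.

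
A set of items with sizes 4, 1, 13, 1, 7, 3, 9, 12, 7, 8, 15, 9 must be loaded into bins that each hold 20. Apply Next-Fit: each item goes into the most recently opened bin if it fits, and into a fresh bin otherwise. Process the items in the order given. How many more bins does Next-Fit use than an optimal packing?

Next-Fit: [4,1,13,1] [7,3,9] [12,7] [8] [15] [9] → 6 bins.
Total size 89; any packing needs at least ⌈89/20⌉ = 5 bins.
An optimal packing achieves that bound: [15,4,1] [13,7] [12,8] [9,9,1] [7,3] → 5 bins.
Excess: 6 − 5 = 1.

1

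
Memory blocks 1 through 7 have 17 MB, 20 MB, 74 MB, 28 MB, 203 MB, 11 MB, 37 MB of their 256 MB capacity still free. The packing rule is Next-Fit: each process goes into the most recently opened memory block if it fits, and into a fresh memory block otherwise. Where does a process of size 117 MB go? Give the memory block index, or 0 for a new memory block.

0

Next-Fit only looks at memory block 7, which has 37 MB free.
117 MB does not fit, so a new memory block is opened.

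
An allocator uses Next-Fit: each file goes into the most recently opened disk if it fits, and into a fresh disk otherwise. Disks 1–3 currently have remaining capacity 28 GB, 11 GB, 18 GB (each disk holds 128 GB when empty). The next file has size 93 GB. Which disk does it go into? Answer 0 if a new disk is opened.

0

Next-Fit only looks at disk 3, which has 18 GB free.
93 GB does not fit, so a new disk is opened.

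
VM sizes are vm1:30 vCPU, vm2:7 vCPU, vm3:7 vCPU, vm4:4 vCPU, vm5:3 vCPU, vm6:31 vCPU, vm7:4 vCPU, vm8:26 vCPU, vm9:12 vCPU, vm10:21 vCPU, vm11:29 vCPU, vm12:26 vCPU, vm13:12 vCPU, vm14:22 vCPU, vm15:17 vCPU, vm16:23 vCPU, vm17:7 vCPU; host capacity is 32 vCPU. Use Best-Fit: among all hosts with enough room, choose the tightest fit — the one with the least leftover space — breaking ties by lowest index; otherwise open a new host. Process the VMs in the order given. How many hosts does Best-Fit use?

Put vm1 (30 vCPU) in host 1; 2 vCPU remain.
Put vm2 (7 vCPU) in host 2; 25 vCPU remain.
Put vm3 (7 vCPU) in host 2; 18 vCPU remain.
Put vm4 (4 vCPU) in host 2; 14 vCPU remain.
Put vm5 (3 vCPU) in host 2; 11 vCPU remain.
Put vm6 (31 vCPU) in host 3; 1 vCPU remain.
Put vm7 (4 vCPU) in host 2; 7 vCPU remain.
Put vm8 (26 vCPU) in host 4; 6 vCPU remain.
Put vm9 (12 vCPU) in host 5; 20 vCPU remain.
Put vm10 (21 vCPU) in host 6; 11 vCPU remain.
Put vm11 (29 vCPU) in host 7; 3 vCPU remain.
Put vm12 (26 vCPU) in host 8; 6 vCPU remain.
Put vm13 (12 vCPU) in host 5; 8 vCPU remain.
Put vm14 (22 vCPU) in host 9; 10 vCPU remain.
Put vm15 (17 vCPU) in host 10; 15 vCPU remain.
Put vm16 (23 vCPU) in host 11; 9 vCPU remain.
Put vm17 (7 vCPU) in host 2; 0 vCPU remain.
Final hosts: [30] [7,7,4,3,4,7] [31] [26] [12,12] [21] [29] [26] [22] [17] [23].

11 hosts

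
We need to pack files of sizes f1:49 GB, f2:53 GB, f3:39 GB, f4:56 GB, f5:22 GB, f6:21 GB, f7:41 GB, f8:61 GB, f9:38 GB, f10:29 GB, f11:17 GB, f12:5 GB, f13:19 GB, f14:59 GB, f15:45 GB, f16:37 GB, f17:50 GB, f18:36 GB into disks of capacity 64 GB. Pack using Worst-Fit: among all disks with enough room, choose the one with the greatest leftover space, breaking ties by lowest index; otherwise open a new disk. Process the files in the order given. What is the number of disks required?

Put f1 (49 GB) in disk 1; 15 GB remain.
Put f2 (53 GB) in disk 2; 11 GB remain.
Put f3 (39 GB) in disk 3; 25 GB remain.
Put f4 (56 GB) in disk 4; 8 GB remain.
Put f5 (22 GB) in disk 3; 3 GB remain.
Put f6 (21 GB) in disk 5; 43 GB remain.
Put f7 (41 GB) in disk 5; 2 GB remain.
Put f8 (61 GB) in disk 6; 3 GB remain.
Put f9 (38 GB) in disk 7; 26 GB remain.
Put f10 (29 GB) in disk 8; 35 GB remain.
Put f11 (17 GB) in disk 8; 18 GB remain.
Put f12 (5 GB) in disk 7; 21 GB remain.
Put f13 (19 GB) in disk 7; 2 GB remain.
Put f14 (59 GB) in disk 9; 5 GB remain.
Put f15 (45 GB) in disk 10; 19 GB remain.
Put f16 (37 GB) in disk 11; 27 GB remain.
Put f17 (50 GB) in disk 12; 14 GB remain.
Put f18 (36 GB) in disk 13; 28 GB remain.

13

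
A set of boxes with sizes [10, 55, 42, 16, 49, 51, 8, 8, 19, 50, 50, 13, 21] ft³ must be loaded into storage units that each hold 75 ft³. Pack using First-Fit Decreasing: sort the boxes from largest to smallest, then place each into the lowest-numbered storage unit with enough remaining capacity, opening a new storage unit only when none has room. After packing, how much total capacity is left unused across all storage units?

Sorted descending: 55, 51, 50, 50, 49, 42, 21, 19, 16, 13, 10, 8, 8.
Put 55 ft³ in storage unit 1; 20 ft³ remain.
Put 51 ft³ in storage unit 2; 24 ft³ remain.
Put 50 ft³ in storage unit 3; 25 ft³ remain.
Put 50 ft³ in storage unit 4; 25 ft³ remain.
Put 49 ft³ in storage unit 5; 26 ft³ remain.
Put 42 ft³ in storage unit 6; 33 ft³ remain.
Put 21 ft³ in storage unit 2; 3 ft³ remain.
Put 19 ft³ in storage unit 1; 1 ft³ remain.
Put 16 ft³ in storage unit 3; 9 ft³ remain.
Put 13 ft³ in storage unit 4; 12 ft³ remain.
Put 10 ft³ in storage unit 4; 2 ft³ remain.
Put 8 ft³ in storage unit 3; 1 ft³ remain.
Put 8 ft³ in storage unit 5; 18 ft³ remain.
6 storage units × 75 ft³ = 450 ft³; used 392 ft³; unused 58 ft³.

58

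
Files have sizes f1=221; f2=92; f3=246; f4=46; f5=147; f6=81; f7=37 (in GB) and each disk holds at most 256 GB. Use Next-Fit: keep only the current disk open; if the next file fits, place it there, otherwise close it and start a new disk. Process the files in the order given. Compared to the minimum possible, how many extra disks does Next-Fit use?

Next-Fit: [221] [92] [246] [46,147] [81,37] → 5 disks.
Total size 870 GB; any packing needs at least ⌈870/256⌉ = 4 disks.
An optimal packing achieves that bound: [246] [221] [147,92] [81,46,37] → 4 disks.
Excess: 5 − 4 = 1.

1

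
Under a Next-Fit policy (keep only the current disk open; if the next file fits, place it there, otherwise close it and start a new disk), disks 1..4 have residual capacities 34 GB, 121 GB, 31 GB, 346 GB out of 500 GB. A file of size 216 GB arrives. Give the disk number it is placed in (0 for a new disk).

Next-Fit only looks at disk 4, which has 346 GB free.
216 GB fits there.

4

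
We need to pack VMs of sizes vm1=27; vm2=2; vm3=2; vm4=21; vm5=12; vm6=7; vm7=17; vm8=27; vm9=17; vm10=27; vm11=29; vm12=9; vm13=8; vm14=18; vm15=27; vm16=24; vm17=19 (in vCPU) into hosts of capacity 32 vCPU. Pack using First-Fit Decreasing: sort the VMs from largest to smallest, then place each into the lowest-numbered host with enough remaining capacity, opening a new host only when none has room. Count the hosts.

Sorted descending: 29, 27, 27, 27, 27, 24, 21, 19, 18, 17, 17, 12, 9, 8, 7, 2, 2.
host 1: place 29 vCPU, 3 vCPU left
host 2: place 27 vCPU, 5 vCPU left
host 3: place 27 vCPU, 5 vCPU left
host 4: place 27 vCPU, 5 vCPU left
host 5: place 27 vCPU, 5 vCPU left
host 6: place 24 vCPU, 8 vCPU left
host 7: place 21 vCPU, 11 vCPU left
host 8: place 19 vCPU, 13 vCPU left
host 9: place 18 vCPU, 14 vCPU left
host 10: place 17 vCPU, 15 vCPU left
host 11: place 17 vCPU, 15 vCPU left
host 8: place 12 vCPU, 1 vCPU left
host 7: place 9 vCPU, 2 vCPU left
host 6: place 8 vCPU, 0 vCPU left
host 9: place 7 vCPU, 7 vCPU left
host 1: place 2 vCPU, 1 vCPU left
host 2: place 2 vCPU, 3 vCPU left
Final hosts: [29,2] [27,2] [27] [27] [27] [24,8] [21,9] [19,12] [18,7] [17] [17].

11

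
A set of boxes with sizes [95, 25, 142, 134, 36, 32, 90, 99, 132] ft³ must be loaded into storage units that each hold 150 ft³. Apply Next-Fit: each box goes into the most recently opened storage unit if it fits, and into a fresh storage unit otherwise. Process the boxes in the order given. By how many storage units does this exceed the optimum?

1

Next-Fit: [95,25] [142] [134] [36,32] [90] [99] [132] → 7 storage units.
Total size 785 ft³; any packing needs at least ⌈785/150⌉ = 6 storage units.
An optimal packing achieves that bound: [142] [134] [132] [99,36] [95,32] [90,25] → 6 storage units.
Excess: 7 − 6 = 1.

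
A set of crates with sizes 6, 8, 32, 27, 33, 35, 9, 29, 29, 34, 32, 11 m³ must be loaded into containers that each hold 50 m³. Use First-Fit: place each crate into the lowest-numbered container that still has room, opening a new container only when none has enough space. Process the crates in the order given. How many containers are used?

Put 6 m³ in container 1; 44 m³ remain.
Put 8 m³ in container 1; 36 m³ remain.
Put 32 m³ in container 1; 4 m³ remain.
Put 27 m³ in container 2; 23 m³ remain.
Put 33 m³ in container 3; 17 m³ remain.
Put 35 m³ in container 4; 15 m³ remain.
Put 9 m³ in container 2; 14 m³ remain.
Put 29 m³ in container 5; 21 m³ remain.
Put 29 m³ in container 6; 21 m³ remain.
Put 34 m³ in container 7; 16 m³ remain.
Put 32 m³ in container 8; 18 m³ remain.
Put 11 m³ in container 2; 3 m³ remain.

8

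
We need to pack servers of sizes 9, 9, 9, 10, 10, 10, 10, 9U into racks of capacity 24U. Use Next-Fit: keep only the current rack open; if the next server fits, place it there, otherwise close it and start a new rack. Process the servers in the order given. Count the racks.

4

rack 1: place 9U, 15U left
rack 1: place 9U, 6U left
rack 2: place 9U, 15U left
rack 2: place 10U, 5U left
rack 3: place 10U, 14U left
rack 3: place 10U, 4U left
rack 4: place 10U, 14U left
rack 4: place 9U, 5U left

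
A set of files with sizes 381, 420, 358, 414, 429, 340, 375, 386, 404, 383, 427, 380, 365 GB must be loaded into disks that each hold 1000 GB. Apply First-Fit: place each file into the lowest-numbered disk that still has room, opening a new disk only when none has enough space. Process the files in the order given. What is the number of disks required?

7

Put 381 GB in disk 1; 619 GB remain.
Put 420 GB in disk 1; 199 GB remain.
Put 358 GB in disk 2; 642 GB remain.
Put 414 GB in disk 2; 228 GB remain.
Put 429 GB in disk 3; 571 GB remain.
Put 340 GB in disk 3; 231 GB remain.
Put 375 GB in disk 4; 625 GB remain.
Put 386 GB in disk 4; 239 GB remain.
Put 404 GB in disk 5; 596 GB remain.
Put 383 GB in disk 5; 213 GB remain.
Put 427 GB in disk 6; 573 GB remain.
Put 380 GB in disk 6; 193 GB remain.
Put 365 GB in disk 7; 635 GB remain.
Final disks: [381,420] [358,414] [429,340] [375,386] [404,383] [427,380] [365].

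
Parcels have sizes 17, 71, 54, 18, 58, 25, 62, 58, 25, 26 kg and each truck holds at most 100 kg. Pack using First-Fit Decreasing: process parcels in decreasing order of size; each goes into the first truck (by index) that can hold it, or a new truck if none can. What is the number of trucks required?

Sorted descending: 71, 62, 58, 58, 54, 26, 25, 25, 18, 17.
71 kg → truck 1 (remaining 29 kg)
62 kg → truck 2 (remaining 38 kg)
58 kg → truck 3 (remaining 42 kg)
58 kg → truck 4 (remaining 42 kg)
54 kg → truck 5 (remaining 46 kg)
26 kg → truck 1 (remaining 3 kg)
25 kg → truck 2 (remaining 13 kg)
25 kg → truck 3 (remaining 17 kg)
18 kg → truck 4 (remaining 24 kg)
17 kg → truck 3 (remaining 0 kg)
Final trucks: [71,26] [62,25] [58,25,17] [58,18] [54].

5 trucks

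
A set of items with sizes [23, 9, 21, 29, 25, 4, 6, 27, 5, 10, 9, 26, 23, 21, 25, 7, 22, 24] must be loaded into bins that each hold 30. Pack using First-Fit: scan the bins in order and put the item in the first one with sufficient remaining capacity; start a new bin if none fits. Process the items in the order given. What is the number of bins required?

23 → bin 1 (remaining 7)
9 → bin 2 (remaining 21)
21 → bin 2 (remaining 0)
29 → bin 3 (remaining 1)
25 → bin 4 (remaining 5)
4 → bin 1 (remaining 3)
6 → bin 5 (remaining 24)
27 → bin 6 (remaining 3)
5 → bin 4 (remaining 0)
10 → bin 5 (remaining 14)
9 → bin 5 (remaining 5)
26 → bin 7 (remaining 4)
23 → bin 8 (remaining 7)
21 → bin 9 (remaining 9)
25 → bin 10 (remaining 5)
7 → bin 8 (remaining 0)
22 → bin 11 (remaining 8)
24 → bin 12 (remaining 6)
Final bins: [23,4] [9,21] [29] [25,5] [6,10,9] [27] [26] [23,7] [21] [25] [22] [24].

12 bins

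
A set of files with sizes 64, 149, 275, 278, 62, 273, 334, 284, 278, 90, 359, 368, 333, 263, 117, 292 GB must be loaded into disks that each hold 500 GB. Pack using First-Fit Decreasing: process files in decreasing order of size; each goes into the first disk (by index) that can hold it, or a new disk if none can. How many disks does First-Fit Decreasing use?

11 disks

Sorted descending: 368, 359, 334, 333, 292, 284, 278, 278, 275, 273, 263, 149, 117, 90, 64, 62.
368 GB → disk 1 (remaining 132 GB)
359 GB → disk 2 (remaining 141 GB)
334 GB → disk 3 (remaining 166 GB)
333 GB → disk 4 (remaining 167 GB)
292 GB → disk 5 (remaining 208 GB)
284 GB → disk 6 (remaining 216 GB)
278 GB → disk 7 (remaining 222 GB)
278 GB → disk 8 (remaining 222 GB)
275 GB → disk 9 (remaining 225 GB)
273 GB → disk 10 (remaining 227 GB)
263 GB → disk 11 (remaining 237 GB)
149 GB → disk 3 (remaining 17 GB)
117 GB → disk 1 (remaining 15 GB)
90 GB → disk 2 (remaining 51 GB)
64 GB → disk 4 (remaining 103 GB)
62 GB → disk 4 (remaining 41 GB)
Final disks: [368,117] [359,90] [334,149] [333,64,62] [292] [284] [278] [278] [275] [273] [263].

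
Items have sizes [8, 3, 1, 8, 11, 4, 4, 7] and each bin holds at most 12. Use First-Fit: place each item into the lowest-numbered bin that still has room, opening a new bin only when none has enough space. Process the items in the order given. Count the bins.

4 bins

8 → bin 1 (remaining 4)
3 → bin 1 (remaining 1)
1 → bin 1 (remaining 0)
8 → bin 2 (remaining 4)
11 → bin 3 (remaining 1)
4 → bin 2 (remaining 0)
4 → bin 4 (remaining 8)
7 → bin 4 (remaining 1)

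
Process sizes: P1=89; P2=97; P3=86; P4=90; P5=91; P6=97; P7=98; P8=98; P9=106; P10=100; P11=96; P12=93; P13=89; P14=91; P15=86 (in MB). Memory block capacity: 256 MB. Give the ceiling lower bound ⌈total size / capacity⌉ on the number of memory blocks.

6

Total size = 89 + 97 + 86 + 90 + 91 + 97 + 98 + 98 + 106 + 100 + 96 + 93 + 89 + 91 + 86 = 1407 MB.
⌈1407 / 256⌉ = 6.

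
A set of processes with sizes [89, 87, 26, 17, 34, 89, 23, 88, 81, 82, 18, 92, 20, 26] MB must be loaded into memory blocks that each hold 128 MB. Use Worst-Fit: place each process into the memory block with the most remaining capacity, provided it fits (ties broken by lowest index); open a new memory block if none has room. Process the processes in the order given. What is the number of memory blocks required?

7

memory block 1: place 89 MB, 39 MB left
memory block 2: place 87 MB, 41 MB left
memory block 2: place 26 MB, 15 MB left
memory block 1: place 17 MB, 22 MB left
memory block 3: place 34 MB, 94 MB left
memory block 3: place 89 MB, 5 MB left
memory block 4: place 23 MB, 105 MB left
memory block 4: place 88 MB, 17 MB left
memory block 5: place 81 MB, 47 MB left
memory block 6: place 82 MB, 46 MB left
memory block 5: place 18 MB, 29 MB left
memory block 7: place 92 MB, 36 MB left
memory block 6: place 20 MB, 26 MB left
memory block 7: place 26 MB, 10 MB left
Final memory blocks: [89,17] [87,26] [34,89] [23,88] [81,18] [82,20] [92,26].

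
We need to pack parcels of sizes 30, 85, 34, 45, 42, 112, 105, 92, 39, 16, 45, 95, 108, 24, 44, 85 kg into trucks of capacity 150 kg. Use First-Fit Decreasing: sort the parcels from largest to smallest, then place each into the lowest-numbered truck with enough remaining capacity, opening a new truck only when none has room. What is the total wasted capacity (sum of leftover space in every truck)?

49

Sorted descending: 112, 108, 105, 95, 92, 85, 85, 45, 45, 44, 42, 39, 34, 30, 24, 16.
112 kg → truck 1 (remaining 38 kg)
108 kg → truck 2 (remaining 42 kg)
105 kg → truck 3 (remaining 45 kg)
95 kg → truck 4 (remaining 55 kg)
92 kg → truck 5 (remaining 58 kg)
85 kg → truck 6 (remaining 65 kg)
85 kg → truck 7 (remaining 65 kg)
45 kg → truck 3 (remaining 0 kg)
45 kg → truck 4 (remaining 10 kg)
44 kg → truck 5 (remaining 14 kg)
42 kg → truck 2 (remaining 0 kg)
39 kg → truck 6 (remaining 26 kg)
34 kg → truck 1 (remaining 4 kg)
30 kg → truck 7 (remaining 35 kg)
24 kg → truck 6 (remaining 2 kg)
16 kg → truck 7 (remaining 19 kg)
7 trucks × 150 kg = 1050 kg; used 1001 kg; unused 49 kg.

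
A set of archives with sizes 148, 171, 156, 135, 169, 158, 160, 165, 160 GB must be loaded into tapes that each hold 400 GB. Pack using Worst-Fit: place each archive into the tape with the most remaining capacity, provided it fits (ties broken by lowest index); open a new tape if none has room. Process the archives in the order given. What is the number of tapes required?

tape 1: place 148 GB, 252 GB left
tape 1: place 171 GB, 81 GB left
tape 2: place 156 GB, 244 GB left
tape 2: place 135 GB, 109 GB left
tape 3: place 169 GB, 231 GB left
tape 3: place 158 GB, 73 GB left
tape 4: place 160 GB, 240 GB left
tape 4: place 165 GB, 75 GB left
tape 5: place 160 GB, 240 GB left
Final tapes: [148,171] [156,135] [169,158] [160,165] [160].

5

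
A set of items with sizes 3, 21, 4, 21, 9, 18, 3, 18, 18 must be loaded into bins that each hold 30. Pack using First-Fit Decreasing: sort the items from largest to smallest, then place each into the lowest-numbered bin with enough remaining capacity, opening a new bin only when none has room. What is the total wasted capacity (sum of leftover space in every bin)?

35

Sorted descending: 21, 21, 18, 18, 18, 9, 4, 3, 3.
Put 21 in bin 1; 9 remain.
Put 21 in bin 2; 9 remain.
Put 18 in bin 3; 12 remain.
Put 18 in bin 4; 12 remain.
Put 18 in bin 5; 12 remain.
Put 9 in bin 1; 0 remain.
Put 4 in bin 2; 5 remain.
Put 3 in bin 2; 2 remain.
Put 3 in bin 3; 9 remain.
5 bins × 30 = 150; used 115; unused 35.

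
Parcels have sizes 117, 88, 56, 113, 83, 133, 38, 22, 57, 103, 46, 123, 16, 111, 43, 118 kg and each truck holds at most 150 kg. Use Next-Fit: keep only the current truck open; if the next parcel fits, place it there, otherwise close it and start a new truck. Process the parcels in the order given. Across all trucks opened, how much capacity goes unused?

383

117 kg → truck 1 (remaining 33 kg)
88 kg → truck 2 (remaining 62 kg)
56 kg → truck 2 (remaining 6 kg)
113 kg → truck 3 (remaining 37 kg)
83 kg → truck 4 (remaining 67 kg)
133 kg → truck 5 (remaining 17 kg)
38 kg → truck 6 (remaining 112 kg)
22 kg → truck 6 (remaining 90 kg)
57 kg → truck 6 (remaining 33 kg)
103 kg → truck 7 (remaining 47 kg)
46 kg → truck 7 (remaining 1 kg)
123 kg → truck 8 (remaining 27 kg)
16 kg → truck 8 (remaining 11 kg)
111 kg → truck 9 (remaining 39 kg)
43 kg → truck 10 (remaining 107 kg)
118 kg → truck 11 (remaining 32 kg)
11 trucks × 150 kg = 1650 kg; used 1267 kg; unused 383 kg.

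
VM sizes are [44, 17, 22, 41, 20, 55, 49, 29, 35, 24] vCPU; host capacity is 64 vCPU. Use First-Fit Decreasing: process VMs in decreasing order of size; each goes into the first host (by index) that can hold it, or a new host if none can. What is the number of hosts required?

6 hosts

Sorted descending: 55, 49, 44, 41, 35, 29, 24, 22, 20, 17.
55 vCPU → host 1 (remaining 9 vCPU)
49 vCPU → host 2 (remaining 15 vCPU)
44 vCPU → host 3 (remaining 20 vCPU)
41 vCPU → host 4 (remaining 23 vCPU)
35 vCPU → host 5 (remaining 29 vCPU)
29 vCPU → host 5 (remaining 0 vCPU)
24 vCPU → host 6 (remaining 40 vCPU)
22 vCPU → host 4 (remaining 1 vCPU)
20 vCPU → host 3 (remaining 0 vCPU)
17 vCPU → host 6 (remaining 23 vCPU)
Final hosts: [55] [49] [44,20] [41,22] [35,29] [24,17].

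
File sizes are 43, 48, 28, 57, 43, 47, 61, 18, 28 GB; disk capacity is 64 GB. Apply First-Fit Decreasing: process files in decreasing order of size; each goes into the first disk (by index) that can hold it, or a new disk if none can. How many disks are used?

Sorted descending: 61, 57, 48, 47, 43, 43, 28, 28, 18.
disk 1: place 61 GB, 3 GB left
disk 2: place 57 GB, 7 GB left
disk 3: place 48 GB, 16 GB left
disk 4: place 47 GB, 17 GB left
disk 5: place 43 GB, 21 GB left
disk 6: place 43 GB, 21 GB left
disk 7: place 28 GB, 36 GB left
disk 7: place 28 GB, 8 GB left
disk 5: place 18 GB, 3 GB left
Final disks: [61] [57] [48] [47] [43,18] [43] [28,28].

7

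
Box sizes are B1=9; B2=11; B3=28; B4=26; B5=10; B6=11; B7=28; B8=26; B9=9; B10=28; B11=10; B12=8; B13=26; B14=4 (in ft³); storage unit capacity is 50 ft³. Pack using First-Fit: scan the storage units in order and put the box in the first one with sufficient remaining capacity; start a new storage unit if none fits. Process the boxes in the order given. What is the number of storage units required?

6

Put B1 (9 ft³) in storage unit 1; 41 ft³ remain.
Put B2 (11 ft³) in storage unit 1; 30 ft³ remain.
Put B3 (28 ft³) in storage unit 1; 2 ft³ remain.
Put B4 (26 ft³) in storage unit 2; 24 ft³ remain.
Put B5 (10 ft³) in storage unit 2; 14 ft³ remain.
Put B6 (11 ft³) in storage unit 2; 3 ft³ remain.
Put B7 (28 ft³) in storage unit 3; 22 ft³ remain.
Put B8 (26 ft³) in storage unit 4; 24 ft³ remain.
Put B9 (9 ft³) in storage unit 3; 13 ft³ remain.
Put B10 (28 ft³) in storage unit 5; 22 ft³ remain.
Put B11 (10 ft³) in storage unit 3; 3 ft³ remain.
Put B12 (8 ft³) in storage unit 4; 16 ft³ remain.
Put B13 (26 ft³) in storage unit 6; 24 ft³ remain.
Put B14 (4 ft³) in storage unit 4; 12 ft³ remain.
Final storage units: [9,11,28] [26,10,11] [28,9,10] [26,8,4] [28] [26].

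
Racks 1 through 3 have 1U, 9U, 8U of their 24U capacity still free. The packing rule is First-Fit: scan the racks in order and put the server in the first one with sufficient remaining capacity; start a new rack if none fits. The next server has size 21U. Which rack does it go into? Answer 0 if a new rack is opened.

No rack has ≥ 21U free, so a new rack is opened.

0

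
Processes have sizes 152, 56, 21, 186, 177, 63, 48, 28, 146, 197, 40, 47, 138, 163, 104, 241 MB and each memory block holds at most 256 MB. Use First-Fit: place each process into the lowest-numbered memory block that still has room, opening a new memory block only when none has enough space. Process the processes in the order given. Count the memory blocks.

memory block 1: place 152 MB, 104 MB left
memory block 1: place 56 MB, 48 MB left
memory block 1: place 21 MB, 27 MB left
memory block 2: place 186 MB, 70 MB left
memory block 3: place 177 MB, 79 MB left
memory block 2: place 63 MB, 7 MB left
memory block 3: place 48 MB, 31 MB left
memory block 3: place 28 MB, 3 MB left
memory block 4: place 146 MB, 110 MB left
memory block 5: place 197 MB, 59 MB left
memory block 4: place 40 MB, 70 MB left
memory block 4: place 47 MB, 23 MB left
memory block 6: place 138 MB, 118 MB left
memory block 7: place 163 MB, 93 MB left
memory block 6: place 104 MB, 14 MB left
memory block 8: place 241 MB, 15 MB left
Final memory blocks: [152,56,21] [186,63] [177,48,28] [146,40,47] [197] [138,104] [163] [241].

8 memory blocks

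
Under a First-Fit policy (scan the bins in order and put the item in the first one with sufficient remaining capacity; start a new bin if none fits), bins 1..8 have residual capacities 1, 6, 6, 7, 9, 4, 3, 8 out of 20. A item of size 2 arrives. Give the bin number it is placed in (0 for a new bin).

Bins with room: bin 2 (6), bin 3 (6), bin 4 (7), bin 5 (9), bin 6 (4), bin 7 (3), bin 8 (8).
The first with room is bin 2.

2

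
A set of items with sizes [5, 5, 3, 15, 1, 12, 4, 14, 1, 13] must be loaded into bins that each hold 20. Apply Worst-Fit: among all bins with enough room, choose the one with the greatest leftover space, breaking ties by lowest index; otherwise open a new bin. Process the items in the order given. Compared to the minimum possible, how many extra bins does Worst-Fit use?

Worst-Fit: [5,5,3,1,1] [15] [12,4] [14] [13] → 5 bins.
Total size 73; any packing needs at least ⌈73/20⌉ = 4 bins.
An optimal packing achieves that bound: [15,5] [14,5,1] [13,4,3] [12,1] → 4 bins.
Excess: 5 − 4 = 1.

1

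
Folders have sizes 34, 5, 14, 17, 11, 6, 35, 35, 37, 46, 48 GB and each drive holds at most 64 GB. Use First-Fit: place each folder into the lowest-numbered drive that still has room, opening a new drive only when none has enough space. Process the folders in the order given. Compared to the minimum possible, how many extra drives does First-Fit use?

First-Fit: [34,5,14,11] [17,6,35] [35] [37] [46] [48] → 6 drives.
6 folders exceed 32 GB (half the capacity), and no two of those can share a drive, so at least 6 drives are needed.
So 6 is already optimal.

0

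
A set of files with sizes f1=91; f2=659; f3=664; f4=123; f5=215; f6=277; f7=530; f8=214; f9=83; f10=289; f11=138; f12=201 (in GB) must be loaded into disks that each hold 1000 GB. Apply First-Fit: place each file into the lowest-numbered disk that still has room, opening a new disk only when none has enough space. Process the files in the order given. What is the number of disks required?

4

disk 1: place f1 (91 GB), 909 GB left
disk 1: place f2 (659 GB), 250 GB left
disk 2: place f3 (664 GB), 336 GB left
disk 1: place f4 (123 GB), 127 GB left
disk 2: place f5 (215 GB), 121 GB left
disk 3: place f6 (277 GB), 723 GB left
disk 3: place f7 (530 GB), 193 GB left
disk 4: place f8 (214 GB), 786 GB left
disk 1: place f9 (83 GB), 44 GB left
disk 4: place f10 (289 GB), 497 GB left
disk 3: place f11 (138 GB), 55 GB left
disk 4: place f12 (201 GB), 296 GB left
Final disks: [91,659,123,83] [664,215] [277,530,138] [214,289,201].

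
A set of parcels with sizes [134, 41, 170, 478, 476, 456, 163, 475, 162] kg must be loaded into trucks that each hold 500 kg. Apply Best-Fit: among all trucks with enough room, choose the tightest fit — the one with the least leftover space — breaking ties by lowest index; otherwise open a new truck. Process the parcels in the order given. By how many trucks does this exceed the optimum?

0

Best-Fit: [134,41,170] [478] [476] [456] [163,162] [475] → 6 trucks.
Total size 2555 kg; any packing needs at least ⌈2555/500⌉ = 6 trucks.
So 6 is already optimal.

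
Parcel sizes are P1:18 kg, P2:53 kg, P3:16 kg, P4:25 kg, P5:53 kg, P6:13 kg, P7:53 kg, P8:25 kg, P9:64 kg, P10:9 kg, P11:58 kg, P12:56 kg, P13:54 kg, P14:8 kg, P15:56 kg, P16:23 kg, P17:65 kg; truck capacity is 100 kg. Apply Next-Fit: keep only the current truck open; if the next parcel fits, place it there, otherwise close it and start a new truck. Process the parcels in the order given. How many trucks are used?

truck 1: place P1 (18 kg), 82 kg left
truck 1: place P2 (53 kg), 29 kg left
truck 1: place P3 (16 kg), 13 kg left
truck 2: place P4 (25 kg), 75 kg left
truck 2: place P5 (53 kg), 22 kg left
truck 2: place P6 (13 kg), 9 kg left
truck 3: place P7 (53 kg), 47 kg left
truck 3: place P8 (25 kg), 22 kg left
truck 4: place P9 (64 kg), 36 kg left
truck 4: place P10 (9 kg), 27 kg left
truck 5: place P11 (58 kg), 42 kg left
truck 6: place P12 (56 kg), 44 kg left
truck 7: place P13 (54 kg), 46 kg left
truck 7: place P14 (8 kg), 38 kg left
truck 8: place P15 (56 kg), 44 kg left
truck 8: place P16 (23 kg), 21 kg left
truck 9: place P17 (65 kg), 35 kg left
Final trucks: [18,53,16] [25,53,13] [53,25] [64,9] [58] [56] [54,8] [56,23] [65].

9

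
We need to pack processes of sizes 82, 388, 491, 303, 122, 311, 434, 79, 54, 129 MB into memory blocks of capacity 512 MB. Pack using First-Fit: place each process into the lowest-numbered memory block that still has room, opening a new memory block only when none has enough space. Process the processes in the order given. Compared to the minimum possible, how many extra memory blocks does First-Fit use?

0

First-Fit: [82,388] [491] [303,122,79] [311,54,129] [434] → 5 memory blocks.
Total size 2393 MB; any packing needs at least ⌈2393/512⌉ = 5 memory blocks.
So 5 is already optimal.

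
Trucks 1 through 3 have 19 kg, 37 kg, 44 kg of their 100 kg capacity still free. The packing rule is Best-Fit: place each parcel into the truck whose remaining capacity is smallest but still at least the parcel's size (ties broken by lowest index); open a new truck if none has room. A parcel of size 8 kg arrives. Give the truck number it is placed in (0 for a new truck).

1

Trucks with room: truck 1 (19 kg), truck 2 (37 kg), truck 3 (44 kg).
Tightest fit is truck 1 with 19 kg free.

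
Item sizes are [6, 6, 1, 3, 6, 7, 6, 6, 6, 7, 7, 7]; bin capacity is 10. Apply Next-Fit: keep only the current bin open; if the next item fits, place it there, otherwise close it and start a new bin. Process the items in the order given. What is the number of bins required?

bin 1: place 6, 4 left
bin 2: place 6, 4 left
bin 2: place 1, 3 left
bin 2: place 3, 0 left
bin 3: place 6, 4 left
bin 4: place 7, 3 left
bin 5: place 6, 4 left
bin 6: place 6, 4 left
bin 7: place 6, 4 left
bin 8: place 7, 3 left
bin 9: place 7, 3 left
bin 10: place 7, 3 left
Final bins: [6] [6,1,3] [6] [7] [6] [6] [6] [7] [7] [7].

10 bins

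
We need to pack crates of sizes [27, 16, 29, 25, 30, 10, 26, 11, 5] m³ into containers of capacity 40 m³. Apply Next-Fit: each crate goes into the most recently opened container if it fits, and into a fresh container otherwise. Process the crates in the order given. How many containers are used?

7 containers

Put 27 m³ in container 1; 13 m³ remain.
Put 16 m³ in container 2; 24 m³ remain.
Put 29 m³ in container 3; 11 m³ remain.
Put 25 m³ in container 4; 15 m³ remain.
Put 30 m³ in container 5; 10 m³ remain.
Put 10 m³ in container 5; 0 m³ remain.
Put 26 m³ in container 6; 14 m³ remain.
Put 11 m³ in container 6; 3 m³ remain.
Put 5 m³ in container 7; 35 m³ remain.
Final containers: [27] [16] [29] [25] [30,10] [26,11] [5].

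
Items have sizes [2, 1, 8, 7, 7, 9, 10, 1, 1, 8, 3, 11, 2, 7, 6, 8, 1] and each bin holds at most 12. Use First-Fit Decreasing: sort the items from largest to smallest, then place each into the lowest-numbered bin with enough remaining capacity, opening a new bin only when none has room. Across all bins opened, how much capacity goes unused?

Sorted descending: 11, 10, 9, 8, 8, 8, 7, 7, 7, 6, 3, 2, 2, 1, 1, 1, 1.
Put 11 in bin 1; 1 remain.
Put 10 in bin 2; 2 remain.
Put 9 in bin 3; 3 remain.
Put 8 in bin 4; 4 remain.
Put 8 in bin 5; 4 remain.
Put 8 in bin 6; 4 remain.
Put 7 in bin 7; 5 remain.
Put 7 in bin 8; 5 remain.
Put 7 in bin 9; 5 remain.
Put 6 in bin 10; 6 remain.
Put 3 in bin 3; 0 remain.
Put 2 in bin 2; 0 remain.
Put 2 in bin 4; 2 remain.
Put 1 in bin 1; 0 remain.
Put 1 in bin 4; 1 remain.
Put 1 in bin 4; 0 remain.
Put 1 in bin 5; 3 remain.
10 bins × 12 = 120; used 92; unused 28.

28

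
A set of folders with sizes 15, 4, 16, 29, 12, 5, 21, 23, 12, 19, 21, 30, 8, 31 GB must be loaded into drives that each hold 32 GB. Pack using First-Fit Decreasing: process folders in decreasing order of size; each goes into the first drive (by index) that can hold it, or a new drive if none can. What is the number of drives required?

9

Sorted descending: 31, 30, 29, 23, 21, 21, 19, 16, 15, 12, 12, 8, 5, 4.
drive 1: place 31 GB, 1 GB left
drive 2: place 30 GB, 2 GB left
drive 3: place 29 GB, 3 GB left
drive 4: place 23 GB, 9 GB left
drive 5: place 21 GB, 11 GB left
drive 6: place 21 GB, 11 GB left
drive 7: place 19 GB, 13 GB left
drive 8: place 16 GB, 16 GB left
drive 8: place 15 GB, 1 GB left
drive 7: place 12 GB, 1 GB left
drive 9: place 12 GB, 20 GB left
drive 4: place 8 GB, 1 GB left
drive 5: place 5 GB, 6 GB left
drive 5: place 4 GB, 2 GB left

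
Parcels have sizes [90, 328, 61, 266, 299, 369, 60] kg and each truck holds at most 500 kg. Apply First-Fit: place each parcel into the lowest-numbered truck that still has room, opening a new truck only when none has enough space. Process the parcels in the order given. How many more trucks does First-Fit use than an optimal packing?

0

First-Fit: [90,328,61] [266,60] [299] [369] → 4 trucks.
4 parcels exceed 250 kg (half the capacity), and no two of those can share a truck, so at least 4 trucks are needed.
So 4 is already optimal.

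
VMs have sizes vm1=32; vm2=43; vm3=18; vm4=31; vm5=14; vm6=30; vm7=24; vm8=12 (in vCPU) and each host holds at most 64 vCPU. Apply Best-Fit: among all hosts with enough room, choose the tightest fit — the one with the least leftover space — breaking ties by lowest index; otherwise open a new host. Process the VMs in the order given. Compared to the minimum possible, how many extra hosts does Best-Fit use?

Best-Fit: [32,31] [43,18] [14,30,12] [24] → 4 hosts.
Total size 204 vCPU; any packing needs at least ⌈204/64⌉ = 4 hosts.
So 4 is already optimal.

0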